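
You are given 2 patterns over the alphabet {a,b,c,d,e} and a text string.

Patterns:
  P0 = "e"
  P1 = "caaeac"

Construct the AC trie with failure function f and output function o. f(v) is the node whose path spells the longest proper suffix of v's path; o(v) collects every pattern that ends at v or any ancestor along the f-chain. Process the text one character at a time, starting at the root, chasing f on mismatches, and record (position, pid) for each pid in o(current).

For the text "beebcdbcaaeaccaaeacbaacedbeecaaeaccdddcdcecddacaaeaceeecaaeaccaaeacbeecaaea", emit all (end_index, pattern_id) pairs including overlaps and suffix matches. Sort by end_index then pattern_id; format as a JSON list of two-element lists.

Build:
Trie (insert patterns):
  0='ε' goto c→2 e→1
  1='e' goto ·  [P0 ends]
  2='c' goto a→3
  3='ca' goto a→4
  4='caa' goto e→5
  5='caae' goto a→6
  6='caaea' goto c→7
  7='caaeac' goto ·  [P1 ends]

BFS fail/out derivation:
  n1('e'): parent n0 fail=0; on 'e' 0 → fail=0;  out {0}∪∅={0}
  n2('c'): parent n0 fail=0; on 'c' 0 → fail=0;  out ∅∪∅=∅
  n3('ca'): parent n2 fail=0; on 'a' 0 → fail=0;  out ∅∪∅=∅
  n4('caa'): parent n3 fail=0; on 'a' 0 → fail=0;  out ∅∪∅=∅
  n5('caae'): parent n4 fail=0; on 'e' 0 → fail=1;  out ∅∪{0}={0}
  n6('caaea'): parent n5 fail=1; on 'a' 1→0 → fail=0;  out ∅∪∅=∅
  n7('caaeac'): parent n6 fail=0; on 'c' 0 → fail=2;  out {1}∪∅={1}

Run:
pos 0 'b': at 0
pos 1 'e': at 1  emit P0@[1:1]
pos 2 'e': at 1 ·f  emit P0@[2:2]
pos 3 'b': at 0 ·f
pos 4 'c': at 2
pos 5 'd': at 0 ·f
pos 6 'b': at 0
pos 7 'c': at 2
pos 8 'a': at 3
pos 9 'a': at 4
pos 10 'e': at 5  emit P0@[10:10]
pos 11 'a': at 6
pos 12 'c': at 7  emit P1@[7:12]
pos 13 'c': at 2 ·f
pos 14 'a': at 3
pos 15 'a': at 4
pos 16 'e': at 5  emit P0@[16:16]
pos 17 'a': at 6
pos 18 'c': at 7  emit P1@[13:18]
pos 19 'b': at 0 ·f
pos 20 'a': at 0
pos 21 'a': at 0
pos 22 'c': at 2
pos 23 'e': at 1 ·f  emit P0@[23:23]
pos 24 'd': at 0 ·f
pos 25 'b': at 0
pos 26 'e': at 1  emit P0@[26:26]
pos 27 'e': at 1 ·f  emit P0@[27:27]
pos 28 'c': at 2 ·f
pos 29 'a': at 3
pos 30 'a': at 4
pos 31 'e': at 5  emit P0@[31:31]
pos 32 'a': at 6
pos 33 'c': at 7  emit P1@[28:33]
pos 34 'c': at 2 ·f
pos 35 'd': at 0 ·f
pos 36 'd': at 0
pos 37 'd': at 0
pos 38 'c': at 2
pos 39 'd': at 0 ·f
pos 40 'c': at 2
pos 41 'e': at 1 ·f  emit P0@[41:41]
pos 42 'c': at 2 ·f
pos 43 'd': at 0 ·f
pos 44 'd': at 0
pos 45 'a': at 0
pos 46 'c': at 2
pos 47 'a': at 3
pos 48 'a': at 4
pos 49 'e': at 5  emit P0@[49:49]
pos 50 'a': at 6
pos 51 'c': at 7  emit P1@[46:51]
pos 52 'e': at 1 ·f  emit P0@[52:52]
pos 53 'e': at 1 ·f  emit P0@[53:53]
pos 54 'e': at 1 ·f  emit P0@[54:54]
pos 55 'c': at 2 ·f
pos 56 'a': at 3
pos 57 'a': at 4
pos 58 'e': at 5  emit P0@[58:58]
pos 59 'a': at 6
pos 60 'c': at 7  emit P1@[55:60]
pos 61 'c': at 2 ·f
pos 62 'a': at 3
pos 63 'a': at 4
pos 64 'e': at 5  emit P0@[64:64]
pos 65 'a': at 6
pos 66 'c': at 7  emit P1@[61:66]
pos 67 'b': at 0 ·f
pos 68 'e': at 1  emit P0@[68:68]
pos 69 'e': at 1 ·f  emit P0@[69:69]
pos 70 'c': at 2 ·f
pos 71 'a': at 3
pos 72 'a': at 4
pos 73 'e': at 5  emit P0@[73:73]
pos 74 'a': at 6

Matches: [[1,0],[2,0],[10,0],[12,1],[16,0],[18,1],[23,0],[26,0],[27,0],[31,0],[33,1],[41,0],[49,0],[51,1],[52,0],[53,0],[54,0],[58,0],[60,1],[64,0],[66,1],[68,0],[69,0],[73,0]]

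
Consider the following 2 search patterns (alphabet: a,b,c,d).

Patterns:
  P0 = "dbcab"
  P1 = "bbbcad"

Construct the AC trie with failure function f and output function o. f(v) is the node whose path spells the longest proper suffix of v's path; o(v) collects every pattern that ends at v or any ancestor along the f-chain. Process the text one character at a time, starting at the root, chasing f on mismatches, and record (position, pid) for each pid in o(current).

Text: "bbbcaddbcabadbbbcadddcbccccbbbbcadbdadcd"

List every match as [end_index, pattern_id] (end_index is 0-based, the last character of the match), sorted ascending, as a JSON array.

Build automaton:
Trie nodes:
  n0 'ε': b→6 d→1
  n1 'd': b→2
  n2 'db': c→3
  n3 'dbc': a→4
  n4 'dbca': b→5
  n5 'dbcab': ·  [P0 ends]
  n6 'b': b→7
  n7 'bb': b→8
  n8 'bbb': c→9
  n9 'bbbc': a→10
  n10 'bbbca': d→11
  n11 'bbbcad': ·  [P1 ends]

Failure links (BFS by depth):
  n1('d'): parent n0 fail=0; on 'd' 0 → fail=0;  out ∅∪∅=∅
  n6('b'): parent n0 fail=0; on 'b' 0 → fail=0;  out ∅∪∅=∅
  n2('db'): parent n1 fail=0; on 'b' 0 → fail=6;  out ∅∪∅=∅
  n7('bb'): parent n6 fail=0; on 'b' 0 → fail=6;  out ∅∪∅=∅
  n3('dbc'): parent n2 fail=6; on 'c' 6→0 → fail=0;  out ∅∪∅=∅
  n8('bbb'): parent n7 fail=6; on 'b' 6 → fail=7;  out ∅∪∅=∅
  n4('dbca'): parent n3 fail=0; on 'a' 0 → fail=0;  out ∅∪∅=∅
  n9('bbbc'): parent n8 fail=7; on 'c' 7→6→0 → fail=0;  out ∅∪∅=∅
  n5('dbcab'): parent n4 fail=0; on 'b' 0 → fail=6;  out {0}∪∅={0}
  n10('bbbca'): parent n9 fail=0; on 'a' 0 → fail=0;  out ∅∪∅=∅
  n11('bbbcad'): parent n10 fail=0; on 'd' 0 → fail=1;  out {1}∪∅={1}

Run:
pos 0 'b': at 6
pos 1 'b': at 7
pos 2 'b': at 8
pos 3 'c': at 9
pos 4 'a': at 10
pos 5 'd': at 11  → match P1@[0:5]
pos 6 'd': at 1 (via fail)
pos 7 'b': at 2
pos 8 'c': at 3
pos 9 'a': at 4
pos 10 'b': at 5  → match P0@[6:10]
pos 11 'a': at 0 (via fail)
pos 12 'd': at 1
pos 13 'b': at 2
pos 14 'b': at 7 (via fail)
pos 15 'b': at 8
pos 16 'c': at 9
pos 17 'a': at 10
pos 18 'd': at 11  → match P1@[13:18]
pos 19 'd': at 1 (via fail)
pos 20 'd': at 1 (via fail)
pos 21 'c': at 0 (via fail)
pos 22 'b': at 6
pos 23 'c': at 0 (via fail)
pos 24 'c': at 0
pos 25 'c': at 0
pos 26 'c': at 0
pos 27 'b': at 6
pos 28 'b': at 7
pos 29 'b': at 8
pos 30 'b': at 8 (via fail)
pos 31 'c': at 9
pos 32 'a': at 10
pos 33 'd': at 11  → match P1@[28:33]
pos 34 'b': at 2 (via fail)
pos 35 'd': at 1 (via fail)
pos 36 'a': at 0 (via fail)
pos 37 'd': at 1
pos 38 'c': at 0 (via fail)
pos 39 'd': at 1

Result: [[5,1],[10,0],[18,1],[33,1]]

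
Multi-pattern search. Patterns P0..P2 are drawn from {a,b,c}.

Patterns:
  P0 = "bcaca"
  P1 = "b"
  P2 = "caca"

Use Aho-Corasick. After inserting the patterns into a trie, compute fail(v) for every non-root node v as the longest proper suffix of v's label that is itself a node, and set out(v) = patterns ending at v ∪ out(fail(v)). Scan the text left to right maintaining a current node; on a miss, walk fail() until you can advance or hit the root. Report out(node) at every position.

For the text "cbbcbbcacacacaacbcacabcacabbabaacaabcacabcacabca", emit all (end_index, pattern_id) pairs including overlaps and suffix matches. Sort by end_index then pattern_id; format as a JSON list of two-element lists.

Construct AC machine:
Trie nodes:
  0='ε' goto b→1 c→6
  1='b' goto c→2  ←P1
  2='bc' goto a→3
  3='bca' goto c→4
  4='bcac' goto a→5
  5='bcaca' goto ·  ←P0
  6='c' goto a→7
  7='ca' goto c→8
  8='cac' goto a→9
  9='caca' goto ·  ←P2

BFS fail/out derivation:
  n1('b'): parent n0 fail=0; on 'b' 0 → fail=0;  out {1}∪∅={1}
  n6('c'): parent n0 fail=0; on 'c' 0 → fail=0;  out ∅∪∅=∅
  n2('bc'): parent n1 fail=0; on 'c' 0 → fail=6;  out ∅∪∅=∅
  n7('ca'): parent n6 fail=0; on 'a' 0 → fail=0;  out ∅∪∅=∅
  n3('bca'): parent n2 fail=6; on 'a' 6 → fail=7;  out ∅∪∅=∅
  n8('cac'): parent n7 fail=0; on 'c' 0 → fail=6;  out ∅∪∅=∅
  n4('bcac'): parent n3 fail=7; on 'c' 7 → fail=8;  out ∅∪∅=∅
  n9('caca'): parent n8 fail=6; on 'a' 6 → fail=7;  out {2}∪∅={2}
  n5('bcaca'): parent n4 fail=8; on 'a' 8 → fail=9;  out {0}∪{2}={0,2}

Run:
[0] read 'c'  n0⇒n6
[1] read 'b'  n6⇒n1 (via fail)  emit P1@[1:1]
[2] read 'b'  n1⇒n1 (via fail)  emit P1@[2:2]
[3] read 'c'  n1⇒n2
[4] read 'b'  n2⇒n1 (via fail)  emit P1@[4:4]
[5] read 'b'  n1⇒n1 (via fail)  emit P1@[5:5]
[6] read 'c'  n1⇒n2
[7] read 'a'  n2⇒n3
[8] read 'c'  n3⇒n4
[9] read 'a'  n4⇒n5  emit P0@[5:9],P2@[6:9]
[10] read 'c'  n5⇒n8 (via fail)
[11] read 'a'  n8⇒n9  emit P2@[8:11]
[12] read 'c'  n9⇒n8 (via fail)
[13] read 'a'  n8⇒n9  emit P2@[10:13]
[14] read 'a'  n9⇒n0 (via fail)
[15] read 'c'  n0⇒n6
[16] read 'b'  n6⇒n1 (via fail)  emit P1@[16:16]
[17] read 'c'  n1⇒n2
[18] read 'a'  n2⇒n3
[19] read 'c'  n3⇒n4
[20] read 'a'  n4⇒n5  emit P0@[16:20],P2@[17:20]
[21] read 'b'  n5⇒n1 (via fail)  emit P1@[21:21]
[22] read 'c'  n1⇒n2
[23] read 'a'  n2⇒n3
[24] read 'c'  n3⇒n4
[25] read 'a'  n4⇒n5  emit P0@[21:25],P2@[22:25]
[26] read 'b'  n5⇒n1 (via fail)  emit P1@[26:26]
[27] read 'b'  n1⇒n1 (via fail)  emit P1@[27:27]
[28] read 'a'  n1⇒n0 (via fail)
[29] read 'b'  n0⇒n1  emit P1@[29:29]
[30] read 'a'  n1⇒n0 (via fail)
[31] read 'a'  n0⇒n0
[32] read 'c'  n0⇒n6
[33] read 'a'  n6⇒n7
[34] read 'a'  n7⇒n0 (via fail)
[35] read 'b'  n0⇒n1  emit P1@[35:35]
[36] read 'c'  n1⇒n2
[37] read 'a'  n2⇒n3
[38] read 'c'  n3⇒n4
[39] read 'a'  n4⇒n5  emit P0@[35:39],P2@[36:39]
[40] read 'b'  n5⇒n1 (via fail)  emit P1@[40:40]
[41] read 'c'  n1⇒n2
[42] read 'a'  n2⇒n3
[43] read 'c'  n3⇒n4
[44] read 'a'  n4⇒n5  emit P0@[40:44],P2@[41:44]
[45] read 'b'  n5⇒n1 (via fail)  emit P1@[45:45]
[46] read 'c'  n1⇒n2
[47] read 'a'  n2⇒n3

All matches (sorted): [[1,1],[2,1],[4,1],[5,1],[9,0],[9,2],[11,2],[13,2],[16,1],[20,0],[20,2],[21,1],[25,0],[25,2],[26,1],[27,1],[29,1],[35,1],[39,0],[39,2],[40,1],[44,0],[44,2],[45,1]]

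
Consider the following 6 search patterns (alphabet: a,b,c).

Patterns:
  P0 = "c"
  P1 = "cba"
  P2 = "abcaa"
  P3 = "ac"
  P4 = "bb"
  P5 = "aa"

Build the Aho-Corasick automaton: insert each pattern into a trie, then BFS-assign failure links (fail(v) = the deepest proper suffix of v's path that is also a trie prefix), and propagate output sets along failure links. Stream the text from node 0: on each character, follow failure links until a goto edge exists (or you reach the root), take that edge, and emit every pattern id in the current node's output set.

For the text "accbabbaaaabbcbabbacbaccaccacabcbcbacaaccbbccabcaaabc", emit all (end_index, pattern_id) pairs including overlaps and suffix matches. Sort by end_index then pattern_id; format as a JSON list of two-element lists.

Construct AC machine:
Trie nodes:
  0='ε' goto a→4 b→10 c→1
  1='c' goto b→2  [P0 ends]
  2='cb' goto a→3
  3='cba' goto ·  [P1 ends]
  4='a' goto a→12 b→5 c→9
  5='ab' goto c→6
  6='abc' goto a→7
  7='abca' goto a→8
  8='abcaa' goto ·  [P2 ends]
  9='ac' goto ·  [P3 ends]
  10='b' goto b→11
  11='bb' goto ·  [P4 ends]
  12='aa' goto ·  [P5 ends]

BFS fail/out derivation:
  fail(1) 'c': from fail(0)=0 chase 'c': 0 ⇒ 0;  out={0}∪out(0)={0}
  fail(4) 'a': from fail(0)=0 chase 'a': 0 ⇒ 0;  out=∅∪out(0)=∅
  fail(10) 'b': from fail(0)=0 chase 'b': 0 ⇒ 0;  out=∅∪out(0)=∅
  fail(2) 'cb': from fail(1)=0 chase 'b': 0 ⇒ 10;  out=∅∪out(10)=∅
  fail(5) 'ab': from fail(4)=0 chase 'b': 0 ⇒ 10;  out=∅∪out(10)=∅
  fail(9) 'ac': from fail(4)=0 chase 'c': 0 ⇒ 1;  out={3}∪out(1)={0,3}
  fail(11) 'bb': from fail(10)=0 chase 'b': 0 ⇒ 10;  out={4}∪out(10)={4}
  fail(12) 'aa': from fail(4)=0 chase 'a': 0 ⇒ 4;  out={5}∪out(4)={5}
  fail(3) 'cba': from fail(2)=10 chase 'a': 10→0 ⇒ 4;  out={1}∪out(4)={1}
  fail(6) 'abc': from fail(5)=10 chase 'c': 10→0 ⇒ 1;  out=∅∪out(1)={0}
  fail(7) 'abca': from fail(6)=1 chase 'a': 1→0 ⇒ 4;  out=∅∪out(4)=∅
  fail(8) 'abcaa': from fail(7)=4 chase 'a': 4 ⇒ 12;  out={2}∪out(12)={2,5}

Scan:
pos 0 'a': at 4
pos 1 'c': at 9  emit P0@[1:1],P3@[0:1]
pos 2 'c': at 1 (fail-walked)  emit P0@[2:2]
pos 3 'b': at 2
pos 4 'a': at 3  emit P1@[2:4]
pos 5 'b': at 5 (fail-walked)
pos 6 'b': at 11 (fail-walked)  emit P4@[5:6]
pos 7 'a': at 4 (fail-walked)
pos 8 'a': at 12  emit P5@[7:8]
pos 9 'a': at 12 (fail-walked)  emit P5@[8:9]
pos 10 'a': at 12 (fail-walked)  emit P5@[9:10]
pos 11 'b': at 5 (fail-walked)
pos 12 'b': at 11 (fail-walked)  emit P4@[11:12]
pos 13 'c': at 1 (fail-walked)  emit P0@[13:13]
pos 14 'b': at 2
pos 15 'a': at 3  emit P1@[13:15]
pos 16 'b': at 5 (fail-walked)
pos 17 'b': at 11 (fail-walked)  emit P4@[16:17]
pos 18 'a': at 4 (fail-walked)
pos 19 'c': at 9  emit P0@[19:19],P3@[18:19]
pos 20 'b': at 2 (fail-walked)
pos 21 'a': at 3  emit P1@[19:21]
pos 22 'c': at 9 (fail-walked)  emit P0@[22:22],P3@[21:22]
pos 23 'c': at 1 (fail-walked)  emit P0@[23:23]
pos 24 'a': at 4 (fail-walked)
pos 25 'c': at 9  emit P0@[25:25],P3@[24:25]
pos 26 'c': at 1 (fail-walked)  emit P0@[26:26]
pos 27 'a': at 4 (fail-walked)
pos 28 'c': at 9  emit P0@[28:28],P3@[27:28]
pos 29 'a': at 4 (fail-walked)
pos 30 'b': at 5
pos 31 'c': at 6  emit P0@[31:31]
pos 32 'b': at 2 (fail-walked)
pos 33 'c': at 1 (fail-walked)  emit P0@[33:33]
pos 34 'b': at 2
pos 35 'a': at 3  emit P1@[33:35]
pos 36 'c': at 9 (fail-walked)  emit P0@[36:36],P3@[35:36]
pos 37 'a': at 4 (fail-walked)
pos 38 'a': at 12  emit P5@[37:38]
pos 39 'c': at 9 (fail-walked)  emit P0@[39:39],P3@[38:39]
pos 40 'c': at 1 (fail-walked)  emit P0@[40:40]
pos 41 'b': at 2
pos 42 'b': at 11 (fail-walked)  emit P4@[41:42]
pos 43 'c': at 1 (fail-walked)  emit P0@[43:43]
pos 44 'c': at 1 (fail-walked)  emit P0@[44:44]
pos 45 'a': at 4 (fail-walked)
pos 46 'b': at 5
pos 47 'c': at 6  emit P0@[47:47]
pos 48 'a': at 7
pos 49 'a': at 8  emit P2@[45:49],P5@[48:49]
pos 50 'a': at 12 (fail-walked)  emit P5@[49:50]
pos 51 'b': at 5 (fail-walked)
pos 52 'c': at 6  emit P0@[52:52]

Result: [[1,0],[1,3],[2,0],[4,1],[6,4],[8,5],[9,5],[10,5],[12,4],[13,0],[15,1],[17,4],[19,0],[19,3],[21,1],[22,0],[22,3],[23,0],[25,0],[25,3],[26,0],[28,0],[28,3],[31,0],[33,0],[35,1],[36,0],[36,3],[38,5],[39,0],[39,3],[40,0],[42,4],[43,0],[44,0],[47,0],[49,2],[49,5],[50,5],[52,0]]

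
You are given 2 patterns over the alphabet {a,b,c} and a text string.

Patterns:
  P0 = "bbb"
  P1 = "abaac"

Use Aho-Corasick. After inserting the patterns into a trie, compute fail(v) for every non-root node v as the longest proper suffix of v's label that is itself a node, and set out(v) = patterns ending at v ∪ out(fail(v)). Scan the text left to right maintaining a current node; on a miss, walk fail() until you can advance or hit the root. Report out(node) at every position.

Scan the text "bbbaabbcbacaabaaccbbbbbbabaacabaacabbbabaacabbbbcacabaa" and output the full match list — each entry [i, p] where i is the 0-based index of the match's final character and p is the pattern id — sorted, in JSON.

Build:
Trie (insert patterns):
  n0 'ε': a→4 b→1
  n1 'b': b→2
  n2 'bb': b→3
  n3 'bbb': ·  ←P0
  n4 'a': b→5
  n5 'ab': a→6
  n6 'aba': a→7
  n7 'abaa': c→8
  n8 'abaac': ·  ←P1

Failure links (BFS by depth):
  fail(1) 'b': from fail(0)=0 chase 'b': 0 ⇒ 0;  out=∅∪out(0)=∅
  fail(4) 'a': from fail(0)=0 chase 'a': 0 ⇒ 0;  out=∅∪out(0)=∅
  fail(2) 'bb': from fail(1)=0 chase 'b': 0 ⇒ 1;  out=∅∪out(1)=∅
  fail(5) 'ab': from fail(4)=0 chase 'b': 0 ⇒ 1;  out=∅∪out(1)=∅
  fail(3) 'bbb': from fail(2)=1 chase 'b': 1 ⇒ 2;  out={0}∪out(2)={0}
  fail(6) 'aba': from fail(5)=1 chase 'a': 1→0 ⇒ 4;  out=∅∪out(4)=∅
  fail(7) 'abaa': from fail(6)=4 chase 'a': 4→0 ⇒ 4;  out=∅∪out(4)=∅
  fail(8) 'abaac': from fail(7)=4 chase 'c': 4→0 ⇒ 0;  out={1}∪out(0)={1}

Text stream:
[0] read 'b'  n0⇒n1
[1] read 'b'  n1⇒n2
[2] read 'b'  n2⇒n3  ** P0@[0:2]
[3] read 'a'  n3⇒n4 ·f
[4] read 'a'  n4⇒n4 ·f
[5] read 'b'  n4⇒n5
[6] read 'b'  n5⇒n2 ·f
[7] read 'c'  n2⇒n0 ·f
[8] read 'b'  n0⇒n1
[9] read 'a'  n1⇒n4 ·f
[10] read 'c'  n4⇒n0 ·f
[11] read 'a'  n0⇒n4
[12] read 'a'  n4⇒n4 ·f
[13] read 'b'  n4⇒n5
[14] read 'a'  n5⇒n6
[15] read 'a'  n6⇒n7
[16] read 'c'  n7⇒n8  ** P1@[12:16]
[17] read 'c'  n8⇒n0 ·f
[18] read 'b'  n0⇒n1
[19] read 'b'  n1⇒n2
[20] read 'b'  n2⇒n3  ** P0@[18:20]
[21] read 'b'  n3⇒n3 ·f  ** P0@[19:21]
[22] read 'b'  n3⇒n3 ·f  ** P0@[20:22]
[23] read 'b'  n3⇒n3 ·f  ** P0@[21:23]
[24] read 'a'  n3⇒n4 ·f
[25] read 'b'  n4⇒n5
[26] read 'a'  n5⇒n6
[27] read 'a'  n6⇒n7
[28] read 'c'  n7⇒n8  ** P1@[24:28]
[29] read 'a'  n8⇒n4 ·f
[30] read 'b'  n4⇒n5
[31] read 'a'  n5⇒n6
[32] read 'a'  n6⇒n7
[33] read 'c'  n7⇒n8  ** P1@[29:33]
[34] read 'a'  n8⇒n4 ·f
[35] read 'b'  n4⇒n5
[36] read 'b'  n5⇒n2 ·f
[37] read 'b'  n2⇒n3  ** P0@[35:37]
[38] read 'a'  n3⇒n4 ·f
[39] read 'b'  n4⇒n5
[40] read 'a'  n5⇒n6
[41] read 'a'  n6⇒n7
[42] read 'c'  n7⇒n8  ** P1@[38:42]
[43] read 'a'  n8⇒n4 ·f
[44] read 'b'  n4⇒n5
[45] read 'b'  n5⇒n2 ·f
[46] read 'b'  n2⇒n3  ** P0@[44:46]
[47] read 'b'  n3⇒n3 ·f  ** P0@[45:47]
[48] read 'c'  n3⇒n0 ·f
[49] read 'a'  n0⇒n4
[50] read 'c'  n4⇒n0 ·f
[51] read 'a'  n0⇒n4
[52] read 'b'  n4⇒n5
[53] read 'a'  n5⇒n6
[54] read 'a'  n6⇒n7

Result: [[2,0],[16,1],[20,0],[21,0],[22,0],[23,0],[28,1],[33,1],[37,0],[42,1],[46,0],[47,0]]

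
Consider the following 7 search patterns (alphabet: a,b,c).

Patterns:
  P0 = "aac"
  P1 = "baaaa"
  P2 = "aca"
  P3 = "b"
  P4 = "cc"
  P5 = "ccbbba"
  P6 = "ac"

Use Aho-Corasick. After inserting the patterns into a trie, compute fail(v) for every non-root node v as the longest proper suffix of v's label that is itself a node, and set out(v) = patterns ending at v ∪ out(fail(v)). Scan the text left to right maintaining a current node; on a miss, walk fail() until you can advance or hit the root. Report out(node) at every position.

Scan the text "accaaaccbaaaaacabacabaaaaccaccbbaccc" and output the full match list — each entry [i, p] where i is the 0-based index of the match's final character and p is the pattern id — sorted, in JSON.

Build automaton:
Trie (insert patterns):
  n0 'ε': a→1 b→4 c→11
  n1 'a': a→2 c→9
  n2 'aa': c→3
  n3 'aac': ·  [P0 ends]
  n4 'b': a→5  [P3 ends]
  n5 'ba': a→6
  n6 'baa': a→7
  n7 'baaa': a→8
  n8 'baaaa': ·  [P1 ends]
  n9 'ac': a→10  [P6 ends]
  n10 'aca': ·  [P2 ends]
  n11 'c': c→12
  n12 'cc': b→13  [P4 ends]
  n13 'ccb': b→14
  n14 'ccbb': b→15
  n15 'ccbbb': a→16
  n16 'ccbbba': ·  [P5 ends]

BFS fail/out derivation:
  fail(1) 'a': from fail(0)=0 chase 'a': 0 ⇒ 0;  out=∅∪out(0)=∅
  fail(4) 'b': from fail(0)=0 chase 'b': 0 ⇒ 0;  out={3}∪out(0)={3}
  fail(11) 'c': from fail(0)=0 chase 'c': 0 ⇒ 0;  out=∅∪out(0)=∅
  fail(2) 'aa': from fail(1)=0 chase 'a': 0 ⇒ 1;  out=∅∪out(1)=∅
  fail(5) 'ba': from fail(4)=0 chase 'a': 0 ⇒ 1;  out=∅∪out(1)=∅
  fail(9) 'ac': from fail(1)=0 chase 'c': 0 ⇒ 11;  out={6}∪out(11)={6}
  fail(12) 'cc': from fail(11)=0 chase 'c': 0 ⇒ 11;  out={4}∪out(11)={4}
  fail(3) 'aac': from fail(2)=1 chase 'c': 1 ⇒ 9;  out={0}∪out(9)={0,6}
  fail(6) 'baa': from fail(5)=1 chase 'a': 1 ⇒ 2;  out=∅∪out(2)=∅
  fail(10) 'aca': from fail(9)=11 chase 'a': 11→0 ⇒ 1;  out={2}∪out(1)={2}
  fail(13) 'ccb': from fail(12)=11 chase 'b': 11→0 ⇒ 4;  out=∅∪out(4)={3}
  fail(7) 'baaa': from fail(6)=2 chase 'a': 2→1 ⇒ 2;  out=∅∪out(2)=∅
  fail(14) 'ccbb': from fail(13)=4 chase 'b': 4→0 ⇒ 4;  out=∅∪out(4)={3}
  fail(8) 'baaaa': from fail(7)=2 chase 'a': 2→1 ⇒ 2;  out={1}∪out(2)={1}
  fail(15) 'ccbbb': from fail(14)=4 chase 'b': 4→0 ⇒ 4;  out=∅∪out(4)={3}
  fail(16) 'ccbbba': from fail(15)=4 chase 'a': 4 ⇒ 5;  out={5}∪out(5)={5}

Run:
pos 0 'a': at 1
pos 1 'c': at 9  emit P6@[0:1]
pos 2 'c': at 12 (fail-walked)  emit P4@[1:2]
pos 3 'a': at 1 (fail-walked)
pos 4 'a': at 2
pos 5 'a': at 2 (fail-walked)
pos 6 'c': at 3  emit P0@[4:6],P6@[5:6]
pos 7 'c': at 12 (fail-walked)  emit P4@[6:7]
pos 8 'b': at 13  emit P3@[8:8]
pos 9 'a': at 5 (fail-walked)
pos 10 'a': at 6
pos 11 'a': at 7
pos 12 'a': at 8  emit P1@[8:12]
pos 13 'a': at 2 (fail-walked)
pos 14 'c': at 3  emit P0@[12:14],P6@[13:14]
pos 15 'a': at 10 (fail-walked)  emit P2@[13:15]
pos 16 'b': at 4 (fail-walked)  emit P3@[16:16]
pos 17 'a': at 5
pos 18 'c': at 9 (fail-walked)  emit P6@[17:18]
pos 19 'a': at 10  emit P2@[17:19]
pos 20 'b': at 4 (fail-walked)  emit P3@[20:20]
pos 21 'a': at 5
pos 22 'a': at 6
pos 23 'a': at 7
pos 24 'a': at 8  emit P1@[20:24]
pos 25 'c': at 3 (fail-walked)  emit P0@[23:25],P6@[24:25]
pos 26 'c': at 12 (fail-walked)  emit P4@[25:26]
pos 27 'a': at 1 (fail-walked)
pos 28 'c': at 9  emit P6@[27:28]
pos 29 'c': at 12 (fail-walked)  emit P4@[28:29]
pos 30 'b': at 13  emit P3@[30:30]
pos 31 'b': at 14  emit P3@[31:31]
pos 32 'a': at 5 (fail-walked)
pos 33 'c': at 9 (fail-walked)  emit P6@[32:33]
pos 34 'c': at 12 (fail-walked)  emit P4@[33:34]
pos 35 'c': at 12 (fail-walked)  emit P4@[34:35]

All matches (sorted): [[1,6],[2,4],[6,0],[6,6],[7,4],[8,3],[12,1],[14,0],[14,6],[15,2],[16,3],[18,6],[19,2],[20,3],[24,1],[25,0],[25,6],[26,4],[28,6],[29,4],[30,3],[31,3],[33,6],[34,4],[35,4]]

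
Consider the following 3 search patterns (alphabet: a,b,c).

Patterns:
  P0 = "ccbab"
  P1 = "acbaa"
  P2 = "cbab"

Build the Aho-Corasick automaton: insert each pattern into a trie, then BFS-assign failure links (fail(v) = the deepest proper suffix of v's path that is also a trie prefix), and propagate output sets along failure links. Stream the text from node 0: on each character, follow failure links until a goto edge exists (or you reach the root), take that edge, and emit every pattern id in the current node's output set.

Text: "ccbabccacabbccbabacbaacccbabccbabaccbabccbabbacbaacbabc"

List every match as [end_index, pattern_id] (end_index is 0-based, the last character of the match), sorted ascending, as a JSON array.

Construct AC machine:
Trie (insert patterns):
  0='ε' goto a→6 c→1
  1='c' goto b→11 c→2
  2='cc' goto b→3
  3='ccb' goto a→4
  4='ccba' goto b→5
  5='ccbab' goto ·  ←P0
  6='a' goto c→7
  7='ac' goto b→8
  8='acb' goto a→9
  9='acba' goto a→10
  10='acbaa' goto ·  ←P1
  11='cb' goto a→12
  12='cba' goto b→13
  13='cbab' goto ·  ←P2

BFS fail/out derivation:
  n1('c'): parent n0 fail=0; on 'c' 0 → fail=0;  out ∅∪∅=∅
  n6('a'): parent n0 fail=0; on 'a' 0 → fail=0;  out ∅∪∅=∅
  n2('cc'): parent n1 fail=0; on 'c' 0 → fail=1;  out ∅∪∅=∅
  n7('ac'): parent n6 fail=0; on 'c' 0 → fail=1;  out ∅∪∅=∅
  n11('cb'): parent n1 fail=0; on 'b' 0 → fail=0;  out ∅∪∅=∅
  n3('ccb'): parent n2 fail=1; on 'b' 1 → fail=11;  out ∅∪∅=∅
  n8('acb'): parent n7 fail=1; on 'b' 1 → fail=11;  out ∅∪∅=∅
  n12('cba'): parent n11 fail=0; on 'a' 0 → fail=6;  out ∅∪∅=∅
  n4('ccba'): parent n3 fail=11; on 'a' 11 → fail=12;  out ∅∪∅=∅
  n9('acba'): parent n8 fail=11; on 'a' 11 → fail=12;  out ∅∪∅=∅
  n13('cbab'): parent n12 fail=6; on 'b' 6→0 → fail=0;  out {2}∪∅={2}
  n5('ccbab'): parent n4 fail=12; on 'b' 12 → fail=13;  out {0}∪{2}={0,2}
  n10('acbaa'): parent n9 fail=12; on 'a' 12→6→0 → fail=6;  out {1}∪∅={1}

Text stream:
i=0 'c': node 0→1
i=1 'c': node 1→2
i=2 'b': node 2→3
i=3 'a': node 3→4
i=4 'b': node 4→5  emit P0@[0:4],P2@[1:4]
i=5 'c': node 5→1 ·f
i=6 'c': node 1→2
i=7 'a': node 2→6 ·f
i=8 'c': node 6→7
i=9 'a': node 7→6 ·f
i=10 'b': node 6→0 ·f
i=11 'b': node 0→0
i=12 'c': node 0→1
i=13 'c': node 1→2
i=14 'b': node 2→3
i=15 'a': node 3→4
i=16 'b': node 4→5  emit P0@[12:16],P2@[13:16]
i=17 'a': node 5→6 ·f
i=18 'c': node 6→7
i=19 'b': node 7→8
i=20 'a': node 8→9
i=21 'a': node 9→10  emit P1@[17:21]
i=22 'c': node 10→7 ·f
i=23 'c': node 7→2 ·f
i=24 'c': node 2→2 ·f
i=25 'b': node 2→3
i=26 'a': node 3→4
i=27 'b': node 4→5  emit P0@[23:27],P2@[24:27]
i=28 'c': node 5→1 ·f
i=29 'c': node 1→2
i=30 'b': node 2→3
i=31 'a': node 3→4
i=32 'b': node 4→5  emit P0@[28:32],P2@[29:32]
i=33 'a': node 5→6 ·f
i=34 'c': node 6→7
i=35 'c': node 7→2 ·f
i=36 'b': node 2→3
i=37 'a': node 3→4
i=38 'b': node 4→5  emit P0@[34:38],P2@[35:38]
i=39 'c': node 5→1 ·f
i=40 'c': node 1→2
i=41 'b': node 2→3
i=42 'a': node 3→4
i=43 'b': node 4→5  emit P0@[39:43],P2@[40:43]
i=44 'b': node 5→0 ·f
i=45 'a': node 0→6
i=46 'c': node 6→7
i=47 'b': node 7→8
i=48 'a': node 8→9
i=49 'a': node 9→10  emit P1@[45:49]
i=50 'c': node 10→7 ·f
i=51 'b': node 7→8
i=52 'a': node 8→9
i=53 'b': node 9→13 ·f  emit P2@[50:53]
i=54 'c': node 13→1 ·f

All matches (sorted): [[4,0],[4,2],[16,0],[16,2],[21,1],[27,0],[27,2],[32,0],[32,2],[38,0],[38,2],[43,0],[43,2],[49,1],[53,2]]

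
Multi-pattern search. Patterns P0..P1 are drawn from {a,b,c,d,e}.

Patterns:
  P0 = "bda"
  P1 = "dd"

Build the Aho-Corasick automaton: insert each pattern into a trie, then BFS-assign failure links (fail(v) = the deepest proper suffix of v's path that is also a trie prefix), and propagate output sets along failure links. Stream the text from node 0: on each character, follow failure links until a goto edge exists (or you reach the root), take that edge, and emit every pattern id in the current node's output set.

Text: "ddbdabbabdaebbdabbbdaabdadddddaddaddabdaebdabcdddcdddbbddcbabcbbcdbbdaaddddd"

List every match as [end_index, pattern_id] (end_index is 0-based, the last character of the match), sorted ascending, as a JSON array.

Build automaton:
Trie nodes:
  0='ε' goto b→1 d→4
  1='b' goto d→2
  2='bd' goto a→3
  3='bda' goto ·  [P0 ends]
  4='d' goto d→5
  5='dd' goto ·  [P1 ends]

Failure links (BFS by depth):
  n1('b'): parent n0 fail=0; on 'b' 0 → fail=0;  out ∅∪∅=∅
  n4('d'): parent n0 fail=0; on 'd' 0 → fail=0;  out ∅∪∅=∅
  n2('bd'): parent n1 fail=0; on 'd' 0 → fail=4;  out ∅∪∅=∅
  n5('dd'): parent n4 fail=0; on 'd' 0 → fail=4;  out {1}∪∅={1}
  n3('bda'): parent n2 fail=4; on 'a' 4→0 → fail=0;  out {0}∪∅={0}

Scan:
[0] read 'd'  n0⇒n4
[1] read 'd'  n4⇒n5  → match P1@[0:1]
[2] read 'b'  n5⇒n1 (fail-walked)
[3] read 'd'  n1⇒n2
[4] read 'a'  n2⇒n3  → match P0@[2:4]
[5] read 'b'  n3⇒n1 (fail-walked)
[6] read 'b'  n1⇒n1 (fail-walked)
[7] read 'a'  n1⇒n0 (fail-walked)
[8] read 'b'  n0⇒n1
[9] read 'd'  n1⇒n2
[10] read 'a'  n2⇒n3  → match P0@[8:10]
[11] read 'e'  n3⇒n0 (fail-walked)
[12] read 'b'  n0⇒n1
[13] read 'b'  n1⇒n1 (fail-walked)
[14] read 'd'  n1⇒n2
[15] read 'a'  n2⇒n3  → match P0@[13:15]
[16] read 'b'  n3⇒n1 (fail-walked)
[17] read 'b'  n1⇒n1 (fail-walked)
[18] read 'b'  n1⇒n1 (fail-walked)
[19] read 'd'  n1⇒n2
[20] read 'a'  n2⇒n3  → match P0@[18:20]
[21] read 'a'  n3⇒n0 (fail-walked)
[22] read 'b'  n0⇒n1
[23] read 'd'  n1⇒n2
[24] read 'a'  n2⇒n3  → match P0@[22:24]
[25] read 'd'  n3⇒n4 (fail-walked)
[26] read 'd'  n4⇒n5  → match P1@[25:26]
[27] read 'd'  n5⇒n5 (fail-walked)  → match P1@[26:27]
[28] read 'd'  n5⇒n5 (fail-walked)  → match P1@[27:28]
[29] read 'd'  n5⇒n5 (fail-walked)  → match P1@[28:29]
[30] read 'a'  n5⇒n0 (fail-walked)
[31] read 'd'  n0⇒n4
[32] read 'd'  n4⇒n5  → match P1@[31:32]
[33] read 'a'  n5⇒n0 (fail-walked)
[34] read 'd'  n0⇒n4
[35] read 'd'  n4⇒n5  → match P1@[34:35]
[36] read 'a'  n5⇒n0 (fail-walked)
[37] read 'b'  n0⇒n1
[38] read 'd'  n1⇒n2
[39] read 'a'  n2⇒n3  → match P0@[37:39]
[40] read 'e'  n3⇒n0 (fail-walked)
[41] read 'b'  n0⇒n1
[42] read 'd'  n1⇒n2
[43] read 'a'  n2⇒n3  → match P0@[41:43]
[44] read 'b'  n3⇒n1 (fail-walked)
[45] read 'c'  n1⇒n0 (fail-walked)
[46] read 'd'  n0⇒n4
[47] read 'd'  n4⇒n5  → match P1@[46:47]
[48] read 'd'  n5⇒n5 (fail-walked)  → match P1@[47:48]
[49] read 'c'  n5⇒n0 (fail-walked)
[50] read 'd'  n0⇒n4
[51] read 'd'  n4⇒n5  → match P1@[50:51]
[52] read 'd'  n5⇒n5 (fail-walked)  → match P1@[51:52]
[53] read 'b'  n5⇒n1 (fail-walked)
[54] read 'b'  n1⇒n1 (fail-walked)
[55] read 'd'  n1⇒n2
[56] read 'd'  n2⇒n5 (fail-walked)  → match P1@[55:56]
[57] read 'c'  n5⇒n0 (fail-walked)
[58] read 'b'  n0⇒n1
[59] read 'a'  n1⇒n0 (fail-walked)
[60] read 'b'  n0⇒n1
[61] read 'c'  n1⇒n0 (fail-walked)
[62] read 'b'  n0⇒n1
[63] read 'b'  n1⇒n1 (fail-walked)
[64] read 'c'  n1⇒n0 (fail-walked)
[65] read 'd'  n0⇒n4
[66] read 'b'  n4⇒n1 (fail-walked)
[67] read 'b'  n1⇒n1 (fail-walked)
[68] read 'd'  n1⇒n2
[69] read 'a'  n2⇒n3  → match P0@[67:69]
[70] read 'a'  n3⇒n0 (fail-walked)
[71] read 'd'  n0⇒n4
[72] read 'd'  n4⇒n5  → match P1@[71:72]
[73] read 'd'  n5⇒n5 (fail-walked)  → match P1@[72:73]
[74] read 'd'  n5⇒n5 (fail-walked)  → match P1@[73:74]
[75] read 'd'  n5⇒n5 (fail-walked)  → match P1@[74:75]

Result: [[1,1],[4,0],[10,0],[15,0],[20,0],[24,0],[26,1],[27,1],[28,1],[29,1],[32,1],[35,1],[39,0],[43,0],[47,1],[48,1],[51,1],[52,1],[56,1],[69,0],[72,1],[73,1],[74,1],[75,1]]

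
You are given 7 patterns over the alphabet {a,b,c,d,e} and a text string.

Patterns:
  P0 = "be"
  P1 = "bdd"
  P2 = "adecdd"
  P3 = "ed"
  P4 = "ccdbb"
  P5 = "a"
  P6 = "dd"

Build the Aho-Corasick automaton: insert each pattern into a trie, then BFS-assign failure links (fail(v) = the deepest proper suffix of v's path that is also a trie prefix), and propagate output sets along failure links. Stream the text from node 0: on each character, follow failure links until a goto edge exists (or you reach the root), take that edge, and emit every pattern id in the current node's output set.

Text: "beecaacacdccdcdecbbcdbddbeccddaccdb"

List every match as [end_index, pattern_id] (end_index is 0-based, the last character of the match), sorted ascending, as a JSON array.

Build:
Trie nodes:
  0='ε' goto a→5 b→1 c→13 d→18 e→11
  1='b' goto d→3 e→2
  2='be' goto ·  ←P0
  3='bd' goto d→4
  4='bdd' goto ·  ←P1
  5='a' goto d→6  ←P5
  6='ad' goto e→7
  7='ade' goto c→8
  8='adec' goto d→9
  9='adecd' goto d→10
  10='adecdd' goto ·  ←P2
  11='e' goto d→12
  12='ed' goto ·  ←P3
  13='c' goto c→14
  14='cc' goto d→15
  15='ccd' goto b→16
  16='ccdb' goto b→17
  17='ccdbb' goto ·  ←P4
  18='d' goto d→19
  19='dd' goto ·  ←P6

BFS fail/out derivation:
  fail(1) 'b': from fail(0)=0 chase 'b': 0 ⇒ 0;  out=∅∪out(0)=∅
  fail(5) 'a': from fail(0)=0 chase 'a': 0 ⇒ 0;  out={5}∪out(0)={5}
  fail(11) 'e': from fail(0)=0 chase 'e': 0 ⇒ 0;  out=∅∪out(0)=∅
  fail(13) 'c': from fail(0)=0 chase 'c': 0 ⇒ 0;  out=∅∪out(0)=∅
  fail(18) 'd': from fail(0)=0 chase 'd': 0 ⇒ 0;  out=∅∪out(0)=∅
  fail(2) 'be': from fail(1)=0 chase 'e': 0 ⇒ 11;  out={0}∪out(11)={0}
  fail(3) 'bd': from fail(1)=0 chase 'd': 0 ⇒ 18;  out=∅∪out(18)=∅
  fail(6) 'ad': from fail(5)=0 chase 'd': 0 ⇒ 18;  out=∅∪out(18)=∅
  fail(12) 'ed': from fail(11)=0 chase 'd': 0 ⇒ 18;  out={3}∪out(18)={3}
  fail(14) 'cc': from fail(13)=0 chase 'c': 0 ⇒ 13;  out=∅∪out(13)=∅
  fail(19) 'dd': from fail(18)=0 chase 'd': 0 ⇒ 18;  out={6}∪out(18)={6}
  fail(4) 'bdd': from fail(3)=18 chase 'd': 18 ⇒ 19;  out={1}∪out(19)={1,6}
  fail(7) 'ade': from fail(6)=18 chase 'e': 18→0 ⇒ 11;  out=∅∪out(11)=∅
  fail(15) 'ccd': from fail(14)=13 chase 'd': 13→0 ⇒ 18;  out=∅∪out(18)=∅
  fail(8) 'adec': from fail(7)=11 chase 'c': 11→0 ⇒ 13;  out=∅∪out(13)=∅
  fail(16) 'ccdb': from fail(15)=18 chase 'b': 18→0 ⇒ 1;  out=∅∪out(1)=∅
  fail(9) 'adecd': from fail(8)=13 chase 'd': 13→0 ⇒ 18;  out=∅∪out(18)=∅
  fail(17) 'ccdbb': from fail(16)=1 chase 'b': 1→0 ⇒ 1;  out={4}∪out(1)={4}
  fail(10) 'adecdd': from fail(9)=18 chase 'd': 18 ⇒ 19;  out={2}∪out(19)={2,6}

Run:
i=0 'b': node 0→1
i=1 'e': node 1→2  emit P0@[0:1]
i=2 'e': node 2→11 (fail-walked)
i=3 'c': node 11→13 (fail-walked)
i=4 'a': node 13→5 (fail-walked)  emit P5@[4:4]
i=5 'a': node 5→5 (fail-walked)  emit P5@[5:5]
i=6 'c': node 5→13 (fail-walked)
i=7 'a': node 13→5 (fail-walked)  emit P5@[7:7]
i=8 'c': node 5→13 (fail-walked)
i=9 'd': node 13→18 (fail-walked)
i=10 'c': node 18→13 (fail-walked)
i=11 'c': node 13→14
i=12 'd': node 14→15
i=13 'c': node 15→13 (fail-walked)
i=14 'd': node 13→18 (fail-walked)
i=15 'e': node 18→11 (fail-walked)
i=16 'c': node 11→13 (fail-walked)
i=17 'b': node 13→1 (fail-walked)
i=18 'b': node 1→1 (fail-walked)
i=19 'c': node 1→13 (fail-walked)
i=20 'd': node 13→18 (fail-walked)
i=21 'b': node 18→1 (fail-walked)
i=22 'd': node 1→3
i=23 'd': node 3→4  emit P1@[21:23],P6@[22:23]
i=24 'b': node 4→1 (fail-walked)
i=25 'e': node 1→2  emit P0@[24:25]
i=26 'c': node 2→13 (fail-walked)
i=27 'c': node 13→14
i=28 'd': node 14→15
i=29 'd': node 15→19 (fail-walked)  emit P6@[28:29]
i=30 'a': node 19→5 (fail-walked)  emit P5@[30:30]
i=31 'c': node 5→13 (fail-walked)
i=32 'c': node 13→14
i=33 'd': node 14→15
i=34 'b': node 15→16

Matches: [[1,0],[4,5],[5,5],[7,5],[23,1],[23,6],[25,0],[29,6],[30,5]]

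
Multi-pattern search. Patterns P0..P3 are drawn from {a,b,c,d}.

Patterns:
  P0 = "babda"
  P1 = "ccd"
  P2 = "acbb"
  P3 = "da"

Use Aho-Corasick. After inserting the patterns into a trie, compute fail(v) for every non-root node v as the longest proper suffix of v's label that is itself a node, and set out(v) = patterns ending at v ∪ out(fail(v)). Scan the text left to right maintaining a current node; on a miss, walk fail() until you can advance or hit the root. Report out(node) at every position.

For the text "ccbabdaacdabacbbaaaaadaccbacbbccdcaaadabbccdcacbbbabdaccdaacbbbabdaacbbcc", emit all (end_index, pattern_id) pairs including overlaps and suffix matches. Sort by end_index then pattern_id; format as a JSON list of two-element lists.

Build automaton:
Trie nodes:
  n0 'ε': a→9 b→1 c→6 d→13
  n1 'b': a→2
  n2 'ba': b→3
  n3 'bab': d→4
  n4 'babd': a→5
  n5 'babda': ·  ←P0
  n6 'c': c→7
  n7 'cc': d→8
  n8 'ccd': ·  ←P1
  n9 'a': c→10
  n10 'ac': b→11
  n11 'acb': b→12
  n12 'acbb': ·  ←P2
  n13 'd': a→14
  n14 'da': ·  ←P3

BFS fail/out derivation:
  fail(1) 'b': from fail(0)=0 chase 'b': 0 ⇒ 0;  out=∅∪out(0)=∅
  fail(6) 'c': from fail(0)=0 chase 'c': 0 ⇒ 0;  out=∅∪out(0)=∅
  fail(9) 'a': from fail(0)=0 chase 'a': 0 ⇒ 0;  out=∅∪out(0)=∅
  fail(13) 'd': from fail(0)=0 chase 'd': 0 ⇒ 0;  out=∅∪out(0)=∅
  fail(2) 'ba': from fail(1)=0 chase 'a': 0 ⇒ 9;  out=∅∪out(9)=∅
  fail(7) 'cc': from fail(6)=0 chase 'c': 0 ⇒ 6;  out=∅∪out(6)=∅
  fail(10) 'ac': from fail(9)=0 chase 'c': 0 ⇒ 6;  out=∅∪out(6)=∅
  fail(14) 'da': from fail(13)=0 chase 'a': 0 ⇒ 9;  out={3}∪out(9)={3}
  fail(3) 'bab': from fail(2)=9 chase 'b': 9→0 ⇒ 1;  out=∅∪out(1)=∅
  fail(8) 'ccd': from fail(7)=6 chase 'd': 6→0 ⇒ 13;  out={1}∪out(13)={1}
  fail(11) 'acb': from fail(10)=6 chase 'b': 6→0 ⇒ 1;  out=∅∪out(1)=∅
  fail(4) 'babd': from fail(3)=1 chase 'd': 1→0 ⇒ 13;  out=∅∪out(13)=∅
  fail(12) 'acbb': from fail(11)=1 chase 'b': 1→0 ⇒ 1;  out={2}∪out(1)={2}
  fail(5) 'babda': from fail(4)=13 chase 'a': 13 ⇒ 14;  out={0}∪out(14)={0,3}

Run:
pos 0 'c': at 6
pos 1 'c': at 7
pos 2 'b': at 1 ·f
pos 3 'a': at 2
pos 4 'b': at 3
pos 5 'd': at 4
pos 6 'a': at 5  emit P0@[2:6],P3@[5:6]
pos 7 'a': at 9 ·f
pos 8 'c': at 10
pos 9 'd': at 13 ·f
pos 10 'a': at 14  emit P3@[9:10]
pos 11 'b': at 1 ·f
pos 12 'a': at 2
pos 13 'c': at 10 ·f
pos 14 'b': at 11
pos 15 'b': at 12  emit P2@[12:15]
pos 16 'a': at 2 ·f
pos 17 'a': at 9 ·f
pos 18 'a': at 9 ·f
pos 19 'a': at 9 ·f
pos 20 'a': at 9 ·f
pos 21 'd': at 13 ·f
pos 22 'a': at 14  emit P3@[21:22]
pos 23 'c': at 10 ·f
pos 24 'c': at 7 ·f
pos 25 'b': at 1 ·f
pos 26 'a': at 2
pos 27 'c': at 10 ·f
pos 28 'b': at 11
pos 29 'b': at 12  emit P2@[26:29]
pos 30 'c': at 6 ·f
pos 31 'c': at 7
pos 32 'd': at 8  emit P1@[30:32]
pos 33 'c': at 6 ·f
pos 34 'a': at 9 ·f
pos 35 'a': at 9 ·f
pos 36 'a': at 9 ·f
pos 37 'd': at 13 ·f
pos 38 'a': at 14  emit P3@[37:38]
pos 39 'b': at 1 ·f
pos 40 'b': at 1 ·f
pos 41 'c': at 6 ·f
pos 42 'c': at 7
pos 43 'd': at 8  emit P1@[41:43]
pos 44 'c': at 6 ·f
pos 45 'a': at 9 ·f
pos 46 'c': at 10
pos 47 'b': at 11
pos 48 'b': at 12  emit P2@[45:48]
pos 49 'b': at 1 ·f
pos 50 'a': at 2
pos 51 'b': at 3
pos 52 'd': at 4
pos 53 'a': at 5  emit P0@[49:53],P3@[52:53]
pos 54 'c': at 10 ·f
pos 55 'c': at 7 ·f
pos 56 'd': at 8  emit P1@[54:56]
pos 57 'a': at 14 ·f  emit P3@[56:57]
pos 58 'a': at 9 ·f
pos 59 'c': at 10
pos 60 'b': at 11
pos 61 'b': at 12  emit P2@[58:61]
pos 62 'b': at 1 ·f
pos 63 'a': at 2
pos 64 'b': at 3
pos 65 'd': at 4
pos 66 'a': at 5  emit P0@[62:66],P3@[65:66]
pos 67 'a': at 9 ·f
pos 68 'c': at 10
pos 69 'b': at 11
pos 70 'b': at 12  emit P2@[67:70]
pos 71 'c': at 6 ·f
pos 72 'c': at 7

All matches (sorted): [[6,0],[6,3],[10,3],[15,2],[22,3],[29,2],[32,1],[38,3],[43,1],[48,2],[53,0],[53,3],[56,1],[57,3],[61,2],[66,0],[66,3],[70,2]]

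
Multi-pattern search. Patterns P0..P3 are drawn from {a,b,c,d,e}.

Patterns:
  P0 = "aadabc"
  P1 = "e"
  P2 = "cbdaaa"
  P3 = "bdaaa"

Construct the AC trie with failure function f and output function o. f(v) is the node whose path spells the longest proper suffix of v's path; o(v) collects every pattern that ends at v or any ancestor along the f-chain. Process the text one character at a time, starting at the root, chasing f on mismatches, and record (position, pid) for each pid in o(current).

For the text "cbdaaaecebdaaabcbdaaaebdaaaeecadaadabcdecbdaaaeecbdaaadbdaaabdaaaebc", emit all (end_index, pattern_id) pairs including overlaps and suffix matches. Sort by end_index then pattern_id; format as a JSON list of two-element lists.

Construct AC machine:
Trie nodes:
  0='ε' goto a→1 b→14 c→8 e→7
  1='a' goto a→2
  2='aa' goto d→3
  3='aad' goto a→4
  4='aada' goto b→5
  5='aadab' goto c→6
  6='aadabc' goto ·  ←P0
  7='e' goto ·  ←P1
  8='c' goto b→9
  9='cb' goto d→10
  10='cbd' goto a→11
  11='cbda' goto a→12
  12='cbdaa' goto a→13
  13='cbdaaa' goto ·  ←P2
  14='b' goto d→15
  15='bd' goto a→16
  16='bda' goto a→17
  17='bdaa' goto a→18
  18='bdaaa' goto ·  ←P3

Failure links (BFS by depth):
  fail(1) 'a': from fail(0)=0 chase 'a': 0 ⇒ 0;  out=∅∪out(0)=∅
  fail(7) 'e': from fail(0)=0 chase 'e': 0 ⇒ 0;  out={1}∪out(0)={1}
  fail(8) 'c': from fail(0)=0 chase 'c': 0 ⇒ 0;  out=∅∪out(0)=∅
  fail(14) 'b': from fail(0)=0 chase 'b': 0 ⇒ 0;  out=∅∪out(0)=∅
  fail(2) 'aa': from fail(1)=0 chase 'a': 0 ⇒ 1;  out=∅∪out(1)=∅
  fail(9) 'cb': from fail(8)=0 chase 'b': 0 ⇒ 14;  out=∅∪out(14)=∅
  fail(15) 'bd': from fail(14)=0 chase 'd': 0 ⇒ 0;  out=∅∪out(0)=∅
  fail(3) 'aad': from fail(2)=1 chase 'd': 1→0 ⇒ 0;  out=∅∪out(0)=∅
  fail(10) 'cbd': from fail(9)=14 chase 'd': 14 ⇒ 15;  out=∅∪out(15)=∅
  fail(16) 'bda': from fail(15)=0 chase 'a': 0 ⇒ 1;  out=∅∪out(1)=∅
  fail(4) 'aada': from fail(3)=0 chase 'a': 0 ⇒ 1;  out=∅∪out(1)=∅
  fail(11) 'cbda': from fail(10)=15 chase 'a': 15 ⇒ 16;  out=∅∪out(16)=∅
  fail(17) 'bdaa': from fail(16)=1 chase 'a': 1 ⇒ 2;  out=∅∪out(2)=∅
  fail(5) 'aadab': from fail(4)=1 chase 'b': 1→0 ⇒ 14;  out=∅∪out(14)=∅
  fail(12) 'cbdaa': from fail(11)=16 chase 'a': 16 ⇒ 17;  out=∅∪out(17)=∅
  fail(18) 'bdaaa': from fail(17)=2 chase 'a': 2→1 ⇒ 2;  out={3}∪out(2)={3}
  fail(6) 'aadabc': from fail(5)=14 chase 'c': 14→0 ⇒ 8;  out={0}∪out(8)={0}
  fail(13) 'cbdaaa': from fail(12)=17 chase 'a': 17 ⇒ 18;  out={2}∪out(18)={2,3}

Scan:
pos 0 'c': at 8
pos 1 'b': at 9
pos 2 'd': at 10
pos 3 'a': at 11
pos 4 'a': at 12
pos 5 'a': at 13  emit P2@[0:5],P3@[1:5]
pos 6 'e': at 7 (via fail)  emit P1@[6:6]
pos 7 'c': at 8 (via fail)
pos 8 'e': at 7 (via fail)  emit P1@[8:8]
pos 9 'b': at 14 (via fail)
pos 10 'd': at 15
pos 11 'a': at 16
pos 12 'a': at 17
pos 13 'a': at 18  emit P3@[9:13]
pos 14 'b': at 14 (via fail)
pos 15 'c': at 8 (via fail)
pos 16 'b': at 9
pos 17 'd': at 10
pos 18 'a': at 11
pos 19 'a': at 12
pos 20 'a': at 13  emit P2@[15:20],P3@[16:20]
pos 21 'e': at 7 (via fail)  emit P1@[21:21]
pos 22 'b': at 14 (via fail)
pos 23 'd': at 15
pos 24 'a': at 16
pos 25 'a': at 17
pos 26 'a': at 18  emit P3@[22:26]
pos 27 'e': at 7 (via fail)  emit P1@[27:27]
pos 28 'e': at 7 (via fail)  emit P1@[28:28]
pos 29 'c': at 8 (via fail)
pos 30 'a': at 1 (via fail)
pos 31 'd': at 0 (via fail)
pos 32 'a': at 1
pos 33 'a': at 2
pos 34 'd': at 3
pos 35 'a': at 4
pos 36 'b': at 5
pos 37 'c': at 6  emit P0@[32:37]
pos 38 'd': at 0 (via fail)
pos 39 'e': at 7  emit P1@[39:39]
pos 40 'c': at 8 (via fail)
pos 41 'b': at 9
pos 42 'd': at 10
pos 43 'a': at 11
pos 44 'a': at 12
pos 45 'a': at 13  emit P2@[40:45],P3@[41:45]
pos 46 'e': at 7 (via fail)  emit P1@[46:46]
pos 47 'e': at 7 (via fail)  emit P1@[47:47]
pos 48 'c': at 8 (via fail)
pos 49 'b': at 9
pos 50 'd': at 10
pos 51 'a': at 11
pos 52 'a': at 12
pos 53 'a': at 13  emit P2@[48:53],P3@[49:53]
pos 54 'd': at 3 (via fail)
pos 55 'b': at 14 (via fail)
pos 56 'd': at 15
pos 57 'a': at 16
pos 58 'a': at 17
pos 59 'a': at 18  emit P3@[55:59]
pos 60 'b': at 14 (via fail)
pos 61 'd': at 15
pos 62 'a': at 16
pos 63 'a': at 17
pos 64 'a': at 18  emit P3@[60:64]
pos 65 'e': at 7 (via fail)  emit P1@[65:65]
pos 66 'b': at 14 (via fail)
pos 67 'c': at 8 (via fail)

Matches: [[5,2],[5,3],[6,1],[8,1],[13,3],[20,2],[20,3],[21,1],[26,3],[27,1],[28,1],[37,0],[39,1],[45,2],[45,3],[46,1],[47,1],[53,2],[53,3],[59,3],[64,3],[65,1]]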